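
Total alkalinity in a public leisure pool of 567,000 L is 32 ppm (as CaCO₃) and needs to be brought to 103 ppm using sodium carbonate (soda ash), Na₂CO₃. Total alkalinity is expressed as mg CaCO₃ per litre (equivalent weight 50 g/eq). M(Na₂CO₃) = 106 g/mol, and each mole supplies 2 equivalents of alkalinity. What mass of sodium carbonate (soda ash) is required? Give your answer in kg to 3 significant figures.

42.7 kg

Alkalinity to add: (103 − 32) = 71 mg/L as CaCO₃ × 567,000 L = 40,260 g as CaCO₃.
Equivalents: 40,260 g ÷ 50 g/eq = 805.1 eq.
Each mole of Na₂CO₃ supplies 2 eq, so 805.1 / 2 = 402.6 mol.
Mass: 402.6 mol × 106 g/mol = 42,670 g.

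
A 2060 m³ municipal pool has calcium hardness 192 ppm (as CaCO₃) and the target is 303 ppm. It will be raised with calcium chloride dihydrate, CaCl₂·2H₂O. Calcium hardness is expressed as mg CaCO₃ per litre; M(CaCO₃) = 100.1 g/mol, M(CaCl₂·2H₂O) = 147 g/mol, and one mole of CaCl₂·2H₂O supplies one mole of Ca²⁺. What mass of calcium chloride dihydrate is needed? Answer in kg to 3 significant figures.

Volume: 2060 m³ = 2,060,000 L.
Hardness to add: (303 − 192) = 111 mg/L as CaCO₃ × 2,060,000 L = 228,700 g as CaCO₃.
Moles of Ca²⁺ (1 mol Ca²⁺ ≡ 1 mol CaCO₃): 228,700 / 100.1 g/mol = 2284 mol.
Mass of CaCl₂·2H₂O: 2284 × 147 = 335,800 g.

336 kg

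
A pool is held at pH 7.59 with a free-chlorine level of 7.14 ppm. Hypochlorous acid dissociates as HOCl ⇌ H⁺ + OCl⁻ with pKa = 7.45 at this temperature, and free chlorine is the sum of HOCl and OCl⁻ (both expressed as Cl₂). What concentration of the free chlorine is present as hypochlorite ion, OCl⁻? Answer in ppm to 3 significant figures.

[OCl⁻]/[HOCl] = 10^(pH − pKa) = 10^(7.59 − 7.45) = 10^0.14 = 1.38.
Fraction as HOCl = 1 / (1 + 1.38) = 0.4201.
OCl⁻ = (1 − 0.4201) × 7.14 ppm = 4.14 ppm.

4.14 ppm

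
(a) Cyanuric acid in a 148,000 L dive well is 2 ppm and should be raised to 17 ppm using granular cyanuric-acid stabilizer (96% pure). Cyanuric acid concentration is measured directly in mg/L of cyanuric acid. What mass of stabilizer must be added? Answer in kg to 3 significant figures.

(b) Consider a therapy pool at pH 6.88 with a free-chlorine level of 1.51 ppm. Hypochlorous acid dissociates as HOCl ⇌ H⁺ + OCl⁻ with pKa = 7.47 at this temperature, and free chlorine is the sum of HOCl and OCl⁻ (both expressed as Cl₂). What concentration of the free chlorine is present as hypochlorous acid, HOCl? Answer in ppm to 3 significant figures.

(a) 2.31 kg; (b) 1.20 ppm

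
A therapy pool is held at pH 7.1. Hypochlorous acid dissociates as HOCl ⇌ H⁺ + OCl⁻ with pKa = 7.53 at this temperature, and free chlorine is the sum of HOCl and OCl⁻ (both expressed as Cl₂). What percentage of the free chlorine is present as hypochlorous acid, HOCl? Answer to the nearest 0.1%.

[OCl⁻]/[HOCl] = 10^(pH − pKa) = 10^(7.1 − 7.53) = 10^-0.43 = 0.3715.
Fraction as HOCl = 1 / (1 + 0.3715) = 0.7291.

72.9%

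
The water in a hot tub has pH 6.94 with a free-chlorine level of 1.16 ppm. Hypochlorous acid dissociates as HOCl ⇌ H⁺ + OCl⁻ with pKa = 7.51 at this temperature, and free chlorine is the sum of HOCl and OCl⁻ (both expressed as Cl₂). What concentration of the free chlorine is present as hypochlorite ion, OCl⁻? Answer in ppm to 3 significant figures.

[OCl⁻]/[HOCl] = 10^(pH − pKa) = 10^(6.94 − 7.51) = 10^-0.57 = 0.2692.
Fraction as HOCl = 1 / (1 + 0.2692) = 0.7879.
OCl⁻ = (1 − 0.7879) × 1.16 ppm = 0.246 ppm.

0.246 ppm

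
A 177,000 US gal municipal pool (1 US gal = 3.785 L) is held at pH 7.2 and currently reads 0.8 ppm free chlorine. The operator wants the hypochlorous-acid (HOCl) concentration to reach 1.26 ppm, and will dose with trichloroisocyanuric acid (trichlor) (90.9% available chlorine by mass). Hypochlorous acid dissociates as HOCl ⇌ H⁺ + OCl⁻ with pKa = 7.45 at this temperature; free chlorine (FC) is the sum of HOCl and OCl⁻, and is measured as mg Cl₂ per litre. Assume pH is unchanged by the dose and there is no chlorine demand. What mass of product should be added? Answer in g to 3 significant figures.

861 g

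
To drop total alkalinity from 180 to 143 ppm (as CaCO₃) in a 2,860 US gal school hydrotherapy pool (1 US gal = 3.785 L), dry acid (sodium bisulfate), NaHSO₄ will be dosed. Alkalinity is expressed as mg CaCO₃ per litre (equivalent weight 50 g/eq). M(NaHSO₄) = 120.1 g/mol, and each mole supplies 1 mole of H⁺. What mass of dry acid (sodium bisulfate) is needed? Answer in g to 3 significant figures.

962 g

Volume: 2,860 US gal × 3.785 L/gal = 10,825 L.
Alkalinity to neutralize: (180 − 143) = 37 mg/L as CaCO₃ × 10,825 L = 400.5 g as CaCO₃.
Equivalents of H⁺ required: 400.5 ÷ 50 g/eq = 8.011 eq = 8.011 mol NaHSO₄.
Mass of NaHSO₄: 8.011 × 120.1 = 962.1 g.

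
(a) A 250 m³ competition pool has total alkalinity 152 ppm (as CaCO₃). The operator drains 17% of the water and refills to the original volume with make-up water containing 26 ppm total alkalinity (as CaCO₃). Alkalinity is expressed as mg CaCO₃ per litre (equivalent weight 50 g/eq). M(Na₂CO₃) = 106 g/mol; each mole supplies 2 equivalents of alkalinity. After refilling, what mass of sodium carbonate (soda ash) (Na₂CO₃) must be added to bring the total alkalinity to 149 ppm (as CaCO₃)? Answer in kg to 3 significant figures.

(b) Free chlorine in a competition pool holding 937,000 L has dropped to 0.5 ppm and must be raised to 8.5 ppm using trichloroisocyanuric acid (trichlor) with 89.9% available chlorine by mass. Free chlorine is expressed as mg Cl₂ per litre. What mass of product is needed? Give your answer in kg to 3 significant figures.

(a) 4.88 kg; (b) 8.34 kg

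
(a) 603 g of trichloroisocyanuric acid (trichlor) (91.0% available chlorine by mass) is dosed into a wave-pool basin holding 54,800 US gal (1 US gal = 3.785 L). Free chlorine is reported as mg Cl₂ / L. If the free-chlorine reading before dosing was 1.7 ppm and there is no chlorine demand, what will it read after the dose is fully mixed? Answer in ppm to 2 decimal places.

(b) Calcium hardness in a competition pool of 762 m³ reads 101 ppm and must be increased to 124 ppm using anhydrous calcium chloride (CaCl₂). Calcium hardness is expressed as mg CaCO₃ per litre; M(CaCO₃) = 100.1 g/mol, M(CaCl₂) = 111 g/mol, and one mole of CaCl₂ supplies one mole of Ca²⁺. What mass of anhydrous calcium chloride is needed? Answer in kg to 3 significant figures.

(a) 4.35 ppm; (b) 19.4 kg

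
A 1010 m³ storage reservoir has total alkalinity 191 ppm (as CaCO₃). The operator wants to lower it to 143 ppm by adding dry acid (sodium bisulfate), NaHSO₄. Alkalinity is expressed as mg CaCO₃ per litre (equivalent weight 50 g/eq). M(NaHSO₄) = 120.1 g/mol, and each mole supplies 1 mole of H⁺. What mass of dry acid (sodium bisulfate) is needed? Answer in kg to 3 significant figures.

Volume: 1010 m³ = 1,010,000 L.
Alkalinity to neutralize: (191 − 143) = 48 mg/L as CaCO₃ × 1,010,000 L = 48,480 g as CaCO₃.
Equivalents of H⁺ required: 48,480 ÷ 50 g/eq = 969.6 eq = 969.6 mol NaHSO₄.
Mass of NaHSO₄: 969.6 × 120.1 = 116,400 g.

116 kg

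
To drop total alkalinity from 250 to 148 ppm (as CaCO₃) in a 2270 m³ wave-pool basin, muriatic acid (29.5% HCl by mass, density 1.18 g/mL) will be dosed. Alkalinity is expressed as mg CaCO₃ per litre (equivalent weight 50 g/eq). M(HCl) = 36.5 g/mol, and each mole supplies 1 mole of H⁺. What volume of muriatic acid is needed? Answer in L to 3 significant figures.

486 L

Volume: 2270 m³ = 2,270,000 L.
Alkalinity to neutralize: (250 − 148) = 102 mg/L as CaCO₃ × 2,270,000 L = 231,500 g as CaCO₃.
Equivalents of H⁺ required: 231,500 ÷ 50 g/eq = 4631 eq = 4631 mol HCl.
Mass of HCl: 4631 × 36.5 = 169,000 g.
Mass of 29.5% solution: 169,000 / 0.295 = 573,000 g.
Volume: 573,000 g ÷ 1.18 g/mL = 485,600 mL.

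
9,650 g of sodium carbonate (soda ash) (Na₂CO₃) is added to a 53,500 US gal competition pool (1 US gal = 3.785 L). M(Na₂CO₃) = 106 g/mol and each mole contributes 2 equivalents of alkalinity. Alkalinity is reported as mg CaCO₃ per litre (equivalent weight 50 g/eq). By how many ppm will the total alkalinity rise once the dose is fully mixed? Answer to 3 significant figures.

45.0 ppm

Volume: 53,500 US gal × 3.785 L/gal = 202,498 L.
Moles of Na₂CO₃: 9,650 g ÷ 106 g/mol = 91.04 mol → 182.1 eq of alkalinity.
As CaCO₃: 182.1 eq × 50 g/eq = 9104 g.
Rise: 9104 g / 202,498 L × 1000 = 44.96 mg/L.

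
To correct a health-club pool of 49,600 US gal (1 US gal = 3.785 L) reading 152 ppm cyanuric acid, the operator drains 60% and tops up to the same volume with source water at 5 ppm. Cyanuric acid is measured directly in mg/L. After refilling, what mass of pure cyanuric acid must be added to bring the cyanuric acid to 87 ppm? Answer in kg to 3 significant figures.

4.36 kg

Volume: 49,600 US gal × 3.785 L/gal = 187,736 L.
After draining 60% and refilling: 152 × 0.40 + 5 × 0.60 = 63.8 ppm.
Deficit to target: 87 − 63.8 = 23.2 mg/L.
Mass: 23.2 mg/L × 187,736 L = 4355 g cyanuric acid.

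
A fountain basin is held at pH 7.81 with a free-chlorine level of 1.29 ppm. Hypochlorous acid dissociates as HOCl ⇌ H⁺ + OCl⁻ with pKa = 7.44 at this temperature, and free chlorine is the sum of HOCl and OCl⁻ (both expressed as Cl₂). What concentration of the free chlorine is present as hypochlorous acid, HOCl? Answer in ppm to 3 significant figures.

[OCl⁻]/[HOCl] = 10^(pH − pKa) = 10^(7.81 − 7.44) = 10^0.37 = 2.344.
Fraction as HOCl = 1 / (1 + 2.344) = 0.299.
HOCl = 0.299 × 1.29 ppm = 0.3857 ppm.

0.386 ppm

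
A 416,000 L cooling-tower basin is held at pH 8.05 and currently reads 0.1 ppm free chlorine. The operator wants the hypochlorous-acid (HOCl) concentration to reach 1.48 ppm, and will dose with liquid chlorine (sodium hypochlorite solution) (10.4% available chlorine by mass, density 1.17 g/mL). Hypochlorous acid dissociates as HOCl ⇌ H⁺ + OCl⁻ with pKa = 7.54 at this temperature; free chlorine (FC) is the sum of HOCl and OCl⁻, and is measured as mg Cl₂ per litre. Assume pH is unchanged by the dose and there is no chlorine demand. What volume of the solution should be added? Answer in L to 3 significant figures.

21.1 L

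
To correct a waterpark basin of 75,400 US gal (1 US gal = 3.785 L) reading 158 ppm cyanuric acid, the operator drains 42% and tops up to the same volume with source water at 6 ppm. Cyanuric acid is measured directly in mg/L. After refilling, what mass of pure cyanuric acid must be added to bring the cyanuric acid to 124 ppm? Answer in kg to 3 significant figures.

Volume: 75,400 US gal × 3.785 L/gal = 285,389 L.
After draining 42% and refilling: 158 × 0.58 + 6 × 0.42 = 94.16 ppm.
Deficit to target: 124 − 94.16 = 29.84 mg/L.
Mass: 29.84 mg/L × 285,389 L = 8516 g cyanuric acid.

8.52 kg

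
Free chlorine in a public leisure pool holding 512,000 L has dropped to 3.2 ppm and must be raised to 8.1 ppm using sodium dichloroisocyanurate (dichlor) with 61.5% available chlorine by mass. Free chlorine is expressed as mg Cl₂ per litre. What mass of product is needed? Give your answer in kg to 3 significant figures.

4.08 kg

Chlorine deficit: 8.1 − 3.2 = 4.9 ppm = 4.9 mg/L as Cl₂.
Cl₂ equivalent needed: 4.9 mg/L × 512,000 L = 2,509,000 mg = 2509 g.
Product at 61.5% available chlorine: 2509 / 0.615 = 4079 g.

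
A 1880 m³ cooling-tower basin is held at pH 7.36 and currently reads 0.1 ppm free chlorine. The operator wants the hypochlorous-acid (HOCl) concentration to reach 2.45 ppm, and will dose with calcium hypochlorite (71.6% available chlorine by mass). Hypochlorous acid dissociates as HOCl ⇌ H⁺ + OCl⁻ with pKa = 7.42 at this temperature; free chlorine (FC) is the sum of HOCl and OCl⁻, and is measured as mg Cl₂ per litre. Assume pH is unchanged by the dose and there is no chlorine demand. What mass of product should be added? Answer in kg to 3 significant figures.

11.8 kg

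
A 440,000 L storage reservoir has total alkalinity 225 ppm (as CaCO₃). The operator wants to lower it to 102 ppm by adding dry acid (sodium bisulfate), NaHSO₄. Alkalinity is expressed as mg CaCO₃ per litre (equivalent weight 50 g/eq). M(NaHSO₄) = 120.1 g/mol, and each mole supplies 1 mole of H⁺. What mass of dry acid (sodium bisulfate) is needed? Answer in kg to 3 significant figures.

Alkalinity to neutralize: (225 − 102) = 123 mg/L as CaCO₃ × 440,000 L = 54,120 g as CaCO₃.
Equivalents of H⁺ required: 54,120 ÷ 50 g/eq = 1082 eq = 1082 mol NaHSO₄.
Mass of NaHSO₄: 1082 × 120.1 = 130,000 g.

130 kg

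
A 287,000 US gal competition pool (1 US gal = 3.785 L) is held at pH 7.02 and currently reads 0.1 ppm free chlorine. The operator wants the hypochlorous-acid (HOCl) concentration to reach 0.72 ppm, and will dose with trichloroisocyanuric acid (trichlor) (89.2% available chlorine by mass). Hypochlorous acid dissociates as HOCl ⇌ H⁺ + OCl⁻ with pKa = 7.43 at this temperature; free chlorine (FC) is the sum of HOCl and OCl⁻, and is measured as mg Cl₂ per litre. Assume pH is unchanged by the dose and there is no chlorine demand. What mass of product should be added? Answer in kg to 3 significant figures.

1.10 kg

Volume: 287,000 US gal × 3.785 L/gal = 1,086,295 L.
[OCl⁻]/[HOCl] = 10^(pH − pKa) = 10^(7.02 − 7.43) = 0.389; fraction as HOCl = 1/(1 + 0.389) = 0.7199.
Free chlorine required for 0.72 ppm HOCl: 0.72 / 0.7199 = 1 ppm.
FC to add: 1 − 0.1 = 0.9001 mg/L as Cl₂.
Cl₂ equivalent: 0.9001 mg/L × 1,086,295 L = 977.8 g.
Product at 89.2% available Cl: 977.8 / 0.892 = 1096 g.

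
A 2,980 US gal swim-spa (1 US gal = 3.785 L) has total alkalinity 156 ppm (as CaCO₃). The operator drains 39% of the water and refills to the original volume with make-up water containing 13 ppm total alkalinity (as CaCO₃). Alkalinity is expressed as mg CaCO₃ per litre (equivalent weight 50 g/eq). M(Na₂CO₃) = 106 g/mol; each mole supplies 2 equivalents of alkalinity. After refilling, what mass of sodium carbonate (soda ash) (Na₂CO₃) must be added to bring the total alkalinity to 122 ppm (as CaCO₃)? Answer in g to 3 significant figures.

260 g

Volume: 2,980 US gal × 3.785 L/gal = 11,279 L.
After draining 39% and refilling: 156 × 0.61 + 13 × 0.39 = 100.23 ppm.
Deficit to target: 122 − 100.23 = 21.77 mg/L.
As CaCO₃: 21.77 mg/L × 11,279 L = 245.6 g; ÷ 50 g/eq ÷ 2 = 2.456 mol Na₂CO₃.
Mass: 2.456 × 106 = 260.3 g.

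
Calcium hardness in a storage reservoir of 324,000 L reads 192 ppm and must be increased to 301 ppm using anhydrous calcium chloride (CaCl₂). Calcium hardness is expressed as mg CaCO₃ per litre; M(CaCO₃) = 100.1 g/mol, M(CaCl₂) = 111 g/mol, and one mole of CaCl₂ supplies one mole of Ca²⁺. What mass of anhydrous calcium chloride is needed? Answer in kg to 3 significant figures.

39.2 kg

Hardness to add: (301 − 192) = 109 mg/L as CaCO₃ × 324,000 L = 35,320 g as CaCO₃.
Moles of Ca²⁺ (1 mol Ca²⁺ ≡ 1 mol CaCO₃): 35,320 / 100.1 g/mol = 352.8 mol.
Mass of CaCl₂: 352.8 × 111 = 39,160 g.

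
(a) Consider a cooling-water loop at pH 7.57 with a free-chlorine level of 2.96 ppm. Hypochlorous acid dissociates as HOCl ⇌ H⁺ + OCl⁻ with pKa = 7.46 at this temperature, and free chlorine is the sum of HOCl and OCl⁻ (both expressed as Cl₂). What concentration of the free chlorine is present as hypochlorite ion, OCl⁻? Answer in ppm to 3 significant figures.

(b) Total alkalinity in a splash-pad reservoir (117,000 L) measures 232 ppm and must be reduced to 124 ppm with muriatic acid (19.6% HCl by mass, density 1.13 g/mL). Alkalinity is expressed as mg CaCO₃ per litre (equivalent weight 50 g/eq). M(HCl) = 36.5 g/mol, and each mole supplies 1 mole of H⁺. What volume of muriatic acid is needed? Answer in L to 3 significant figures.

(a) [OCl⁻]/[HOCl] = 10^(pH − pKa) = 10^(7.57 − 7.46) = 10^0.11 = 1.288.
(a) Fraction as HOCl = 1 / (1 + 1.288) = 0.437.
(a) OCl⁻ = (1 − 0.437) × 2.96 ppm = 1.666 ppm.

(b) Alkalinity to neutralize: (232 − 124) = 108 mg/L as CaCO₃ × 117,000 L = 12,640 g as CaCO₃.
(b) Equivalents of H⁺ required: 12,640 ÷ 50 g/eq = 252.7 eq = 252.7 mol HCl.
(b) Mass of HCl: 252.7 × 36.5 = 9224 g.
(b) Mass of 19.6% solution: 9224 / 0.196 = 47,060 g.
(b) Volume: 47,060 g ÷ 1.13 g/mL = 41,650 mL.

(a) 1.67 ppm; (b) 41.6 L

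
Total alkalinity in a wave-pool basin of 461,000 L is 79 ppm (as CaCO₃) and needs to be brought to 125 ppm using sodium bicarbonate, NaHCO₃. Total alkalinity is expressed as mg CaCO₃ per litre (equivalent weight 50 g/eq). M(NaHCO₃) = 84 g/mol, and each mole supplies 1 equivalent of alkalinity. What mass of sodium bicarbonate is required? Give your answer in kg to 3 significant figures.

35.6 kg

Alkalinity to add: (125 − 79) = 46 mg/L as CaCO₃ × 461,000 L = 21,210 g as CaCO₃.
Equivalents: 21,210 g ÷ 50 g/eq = 424.1 eq.
NaHCO₃ supplies 1 eq per mole → 424.1 mol.
Mass: 424.1 mol × 84 g/mol = 35,630 g.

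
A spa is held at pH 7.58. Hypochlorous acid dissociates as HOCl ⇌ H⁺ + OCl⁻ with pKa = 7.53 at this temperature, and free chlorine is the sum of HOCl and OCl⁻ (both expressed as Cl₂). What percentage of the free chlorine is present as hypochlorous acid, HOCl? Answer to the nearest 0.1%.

47.1%

[OCl⁻]/[HOCl] = 10^(pH − pKa) = 10^(7.58 − 7.53) = 10^0.05 = 1.122.
Fraction as HOCl = 1 / (1 + 1.122) = 0.4712.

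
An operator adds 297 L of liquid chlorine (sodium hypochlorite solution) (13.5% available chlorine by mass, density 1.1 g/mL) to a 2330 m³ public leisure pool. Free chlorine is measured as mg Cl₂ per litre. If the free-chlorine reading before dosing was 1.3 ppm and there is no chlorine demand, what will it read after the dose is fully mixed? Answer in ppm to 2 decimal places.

20.23 ppm

Volume: 2330 m³ = 2,330,000 L.
Mass of solution: 297 L × 1000 mL/L × 1.1 g/mL = 326,700 g.
Available chlorine delivered: 326,700 g × 0.135 = 44,100 g as Cl₂.
Concentration rise: 44,100 g / 2,330,000 L = 18.93 mg/L = 18.93 ppm.
Final FC: 1.3 + 18.93 = 20.23 ppm.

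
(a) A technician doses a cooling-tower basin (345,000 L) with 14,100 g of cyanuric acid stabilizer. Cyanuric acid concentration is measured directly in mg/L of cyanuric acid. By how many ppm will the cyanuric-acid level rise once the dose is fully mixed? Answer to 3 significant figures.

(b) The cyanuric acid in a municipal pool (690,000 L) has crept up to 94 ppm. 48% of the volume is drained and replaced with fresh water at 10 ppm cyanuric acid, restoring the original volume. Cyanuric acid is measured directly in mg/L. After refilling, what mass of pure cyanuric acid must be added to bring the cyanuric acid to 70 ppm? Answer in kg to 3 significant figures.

(a) Rise: 14,100 g / 345,000 L × 1000 = 40.87 mg/L.

(b) After draining 48% and refilling: 94 × 0.52 + 10 × 0.48 = 53.68 ppm.
(b) Deficit to target: 70 − 53.68 = 16.32 mg/L.
(b) Mass: 16.32 mg/L × 690,000 L = 11,260 g cyanuric acid.

(a) 40.9 ppm; (b) 11.3 kg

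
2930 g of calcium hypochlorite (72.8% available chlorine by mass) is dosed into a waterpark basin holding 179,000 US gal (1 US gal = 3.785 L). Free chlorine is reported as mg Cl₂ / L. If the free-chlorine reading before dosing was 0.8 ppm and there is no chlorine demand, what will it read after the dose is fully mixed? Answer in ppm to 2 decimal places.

3.95 ppm

Volume: 179,000 US gal × 3.785 L/gal = 677,515 L.
Available chlorine delivered: 2930 g × 0.728 = 2133 g as Cl₂.
Concentration rise: 2133 g / 677,515 L = 3.148 mg/L = 3.15 ppm.
Final FC: 0.8 + 3.15 = 3.95 ppm.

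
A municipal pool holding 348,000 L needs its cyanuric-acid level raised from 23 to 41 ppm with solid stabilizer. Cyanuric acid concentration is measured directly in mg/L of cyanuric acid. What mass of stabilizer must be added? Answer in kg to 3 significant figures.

CYA to add: (41 − 23) = 18 mg/L × 348,000 L = 6264 g cyanuric acid.

6.26 kg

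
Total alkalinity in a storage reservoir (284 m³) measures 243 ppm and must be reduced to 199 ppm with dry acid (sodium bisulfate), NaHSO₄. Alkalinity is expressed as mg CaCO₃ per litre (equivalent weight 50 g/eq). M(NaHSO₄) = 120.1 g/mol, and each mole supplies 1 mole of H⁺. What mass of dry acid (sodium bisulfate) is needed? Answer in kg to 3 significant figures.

Volume: 284 m³ = 284,000 L.
Alkalinity to neutralize: (243 − 199) = 44 mg/L as CaCO₃ × 284,000 L = 12,500 g as CaCO₃.
Equivalents of H⁺ required: 12,500 ÷ 50 g/eq = 249.9 eq = 249.9 mol NaHSO₄.
Mass of NaHSO₄: 249.9 × 120.1 = 30,020 g.

30.0 kg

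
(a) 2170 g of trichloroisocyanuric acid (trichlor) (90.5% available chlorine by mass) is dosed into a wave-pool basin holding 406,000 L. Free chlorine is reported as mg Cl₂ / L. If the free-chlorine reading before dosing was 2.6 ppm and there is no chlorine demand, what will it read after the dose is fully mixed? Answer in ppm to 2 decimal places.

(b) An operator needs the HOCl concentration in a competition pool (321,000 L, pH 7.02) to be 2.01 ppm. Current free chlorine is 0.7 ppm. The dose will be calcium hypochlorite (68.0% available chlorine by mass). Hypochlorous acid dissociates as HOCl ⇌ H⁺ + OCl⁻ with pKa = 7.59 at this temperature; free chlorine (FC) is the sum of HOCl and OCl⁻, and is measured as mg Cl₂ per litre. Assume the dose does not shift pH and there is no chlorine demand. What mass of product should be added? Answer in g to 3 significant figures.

(a) Available chlorine delivered: 2170 g × 0.905 = 1964 g as Cl₂.
(a) Concentration rise: 1964 g / 406,000 L = 4.837 mg/L = 4.84 ppm.
(a) Final FC: 2.6 + 4.84 = 7.44 ppm.

(b) [OCl⁻]/[HOCl] = 10^(pH − pKa) = 10^(7.02 − 7.59) = 0.2692; fraction as HOCl = 1/(1 + 0.2692) = 0.7879.
(b) Free chlorine required for 2.01 ppm HOCl: 2.01 / 0.7879 = 2.551 ppm.
(b) FC to add: 2.551 − 0.7 = 1.851 mg/L as Cl₂.
(b) Cl₂ equivalent: 1.851 mg/L × 321,000 L = 594.2 g.
(b) Product at 68.0% available Cl: 594.2 / 0.68 = 873.8 g.

(a) 7.44 ppm; (b) 874 g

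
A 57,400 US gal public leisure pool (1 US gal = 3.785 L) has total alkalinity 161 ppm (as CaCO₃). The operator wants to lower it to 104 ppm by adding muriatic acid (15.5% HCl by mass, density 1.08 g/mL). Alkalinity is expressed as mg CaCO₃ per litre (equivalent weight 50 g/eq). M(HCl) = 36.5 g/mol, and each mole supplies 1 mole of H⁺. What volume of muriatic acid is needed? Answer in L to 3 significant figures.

Volume: 57,400 US gal × 3.785 L/gal = 217,259 L.
Alkalinity to neutralize: (161 − 104) = 57 mg/L as CaCO₃ × 217,259 L = 12,380 g as CaCO₃.
Equivalents of H⁺ required: 12,380 ÷ 50 g/eq = 247.7 eq = 247.7 mol HCl.
Mass of HCl: 247.7 × 36.5 = 9040 g.
Mass of 15.5% solution: 9040 / 0.155 = 58,320 g.
Volume: 58,320 g ÷ 1.08 g/mL = 54,000 mL.

54.0 L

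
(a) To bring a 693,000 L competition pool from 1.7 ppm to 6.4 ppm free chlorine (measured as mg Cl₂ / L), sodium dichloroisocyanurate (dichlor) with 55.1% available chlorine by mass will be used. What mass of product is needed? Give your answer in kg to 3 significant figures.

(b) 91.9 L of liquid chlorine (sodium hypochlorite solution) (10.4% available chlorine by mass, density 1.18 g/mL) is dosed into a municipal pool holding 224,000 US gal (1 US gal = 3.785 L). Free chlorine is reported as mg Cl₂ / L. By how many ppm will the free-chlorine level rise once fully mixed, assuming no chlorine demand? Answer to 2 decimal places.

(a) Chlorine deficit: 6.4 − 1.7 = 4.7 ppm = 4.7 mg/L as Cl₂.
(a) Cl₂ equivalent needed: 4.7 mg/L × 693,000 L = 3,257,000 mg = 3257 g.
(a) Product at 55.1% available chlorine: 3257 / 0.551 = 5911 g.

(b) Volume: 224,000 US gal × 3.785 L/gal = 847,840 L.
(b) Mass of solution: 91.9 L × 1000 mL/L × 1.18 g/mL = 108,400 g.
(b) Available chlorine delivered: 108,400 g × 0.104 = 11,280 g as Cl₂.
(b) Concentration rise: 11,280 g / 847,840 L = 13.3 mg/L = 13.30 ppm.

(a) 5.91 kg; (b) 13.30 ppm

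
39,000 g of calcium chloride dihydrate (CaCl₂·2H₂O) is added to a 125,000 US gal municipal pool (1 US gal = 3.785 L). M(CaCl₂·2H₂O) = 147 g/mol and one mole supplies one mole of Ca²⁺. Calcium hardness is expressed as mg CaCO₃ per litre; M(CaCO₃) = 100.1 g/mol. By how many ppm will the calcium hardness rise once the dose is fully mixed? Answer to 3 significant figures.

56.1 ppm

Volume: 125,000 US gal × 3.785 L/gal = 473,125 L.
Moles of Ca²⁺: 39,000 g ÷ 147 g/mol = 265.3 mol.
As CaCO₃: 265.3 mol × 100.1 g/mol = 26,560 g.
Rise: 26,560 g / 473,125 L × 1000 = 56.13 mg/L.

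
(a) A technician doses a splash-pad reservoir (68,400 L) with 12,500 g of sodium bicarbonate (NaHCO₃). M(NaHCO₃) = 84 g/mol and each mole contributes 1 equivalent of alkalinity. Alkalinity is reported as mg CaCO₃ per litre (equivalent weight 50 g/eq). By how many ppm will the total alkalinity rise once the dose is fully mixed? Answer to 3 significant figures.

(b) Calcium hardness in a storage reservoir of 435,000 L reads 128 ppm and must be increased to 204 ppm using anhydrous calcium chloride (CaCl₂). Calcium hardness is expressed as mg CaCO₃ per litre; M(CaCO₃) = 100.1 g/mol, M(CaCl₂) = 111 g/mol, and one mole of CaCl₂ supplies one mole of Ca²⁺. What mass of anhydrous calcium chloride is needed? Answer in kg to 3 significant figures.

(a) 109 ppm; (b) 36.7 kg

(a) Moles of NaHCO₃: 12,500 g ÷ 84 g/mol = 148.8 mol → 148.8 eq of alkalinity.
(a) As CaCO₃: 148.8 eq × 50 g/eq = 7440 g.
(a) Rise: 7440 g / 68,400 L × 1000 = 108.8 mg/L.

(b) Hardness to add: (204 − 128) = 76 mg/L as CaCO₃ × 435,000 L = 33,060 g as CaCO₃.
(b) Moles of Ca²⁺ (1 mol Ca²⁺ ≡ 1 mol CaCO₃): 33,060 / 100.1 g/mol = 330.3 mol.
(b) Mass of CaCl₂: 330.3 × 111 = 36,660 g.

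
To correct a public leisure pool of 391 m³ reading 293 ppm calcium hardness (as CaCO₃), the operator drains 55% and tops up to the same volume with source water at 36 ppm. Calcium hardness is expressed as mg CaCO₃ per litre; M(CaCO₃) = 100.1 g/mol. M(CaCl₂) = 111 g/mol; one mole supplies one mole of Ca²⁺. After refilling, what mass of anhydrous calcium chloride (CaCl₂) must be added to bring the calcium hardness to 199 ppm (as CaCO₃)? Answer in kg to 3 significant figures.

Volume: 391 m³ = 391,000 L.
After draining 55% and refilling: 293 × 0.45 + 36 × 0.55 = 151.65 ppm.
Deficit to target: 199 − 151.65 = 47.35 mg/L.
As CaCO₃: 47.35 mg/L × 391,000 L = 18,510 g; ÷ 100.1 = 185 mol Ca²⁺.
Mass: 185 × 111 = 20,530 g.

20.5 kg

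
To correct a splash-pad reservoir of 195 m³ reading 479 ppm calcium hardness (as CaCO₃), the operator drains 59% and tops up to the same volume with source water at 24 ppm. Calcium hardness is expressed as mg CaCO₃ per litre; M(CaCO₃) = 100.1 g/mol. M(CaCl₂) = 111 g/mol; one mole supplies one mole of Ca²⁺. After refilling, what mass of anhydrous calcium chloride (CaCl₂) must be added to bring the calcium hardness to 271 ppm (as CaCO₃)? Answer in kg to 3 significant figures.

Volume: 195 m³ = 195,000 L.
After draining 59% and refilling: 479 × 0.41 + 24 × 0.59 = 210.55 ppm.
Deficit to target: 271 − 210.55 = 60.45 mg/L.
As CaCO₃: 60.45 mg/L × 195,000 L = 11,790 g; ÷ 100.1 = 117.8 mol Ca²⁺.
Mass: 117.8 × 111 = 13,070 g.

13.1 kg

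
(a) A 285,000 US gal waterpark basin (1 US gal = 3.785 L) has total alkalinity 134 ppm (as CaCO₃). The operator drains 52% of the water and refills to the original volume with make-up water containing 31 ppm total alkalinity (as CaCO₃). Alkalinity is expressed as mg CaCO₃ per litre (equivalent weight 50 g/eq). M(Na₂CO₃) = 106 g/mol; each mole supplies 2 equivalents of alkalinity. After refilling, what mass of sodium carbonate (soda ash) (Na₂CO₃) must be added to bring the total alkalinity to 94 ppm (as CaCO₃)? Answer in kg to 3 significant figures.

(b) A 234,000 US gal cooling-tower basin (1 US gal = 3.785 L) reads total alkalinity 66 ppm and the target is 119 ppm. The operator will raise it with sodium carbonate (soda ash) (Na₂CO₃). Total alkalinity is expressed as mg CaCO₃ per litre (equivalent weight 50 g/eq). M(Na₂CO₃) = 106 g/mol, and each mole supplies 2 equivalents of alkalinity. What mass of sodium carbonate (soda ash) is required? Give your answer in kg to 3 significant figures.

(a) Volume: 285,000 US gal × 3.785 L/gal = 1,078,725 L.
(a) After draining 52% and refilling: 134 × 0.48 + 31 × 0.52 = 80.44 ppm.
(a) Deficit to target: 94 − 80.44 = 13.56 mg/L.
(a) As CaCO₃: 13.56 mg/L × 1,078,725 L = 14,630 g; ÷ 50 g/eq ÷ 2 = 146.3 mol Na₂CO₃.
(a) Mass: 146.3 × 106 = 15,510 g.

(b) Volume: 234,000 US gal × 3.785 L/gal = 885,690 L.
(b) Alkalinity to add: (119 − 66) = 53 mg/L as CaCO₃ × 885,690 L = 46,940 g as CaCO₃.
(b) Equivalents: 46,940 g ÷ 50 g/eq = 938.8 eq.
(b) Each mole of Na₂CO₃ supplies 2 eq, so 938.8 / 2 = 469.4 mol.
(b) Mass: 469.4 mol × 106 g/mol = 49,760 g.

(a) 15.5 kg; (b) 49.8 kg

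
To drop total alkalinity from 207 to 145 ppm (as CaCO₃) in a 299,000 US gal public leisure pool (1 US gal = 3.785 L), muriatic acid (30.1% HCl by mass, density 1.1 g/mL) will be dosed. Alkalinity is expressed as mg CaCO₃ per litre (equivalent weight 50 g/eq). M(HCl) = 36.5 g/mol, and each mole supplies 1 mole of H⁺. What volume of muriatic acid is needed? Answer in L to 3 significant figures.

155 L

Volume: 299,000 US gal × 3.785 L/gal = 1,131,715 L.
Alkalinity to neutralize: (207 − 145) = 62 mg/L as CaCO₃ × 1,131,715 L = 70,170 g as CaCO₃.
Equivalents of H⁺ required: 70,170 ÷ 50 g/eq = 1403 eq = 1403 mol HCl.
Mass of HCl: 1403 × 36.5 = 51,220 g.
Mass of 30.1% solution: 51,220 / 0.301 = 170,200 g.
Volume: 170,200 g ÷ 1.1 g/mL = 154,700 mL.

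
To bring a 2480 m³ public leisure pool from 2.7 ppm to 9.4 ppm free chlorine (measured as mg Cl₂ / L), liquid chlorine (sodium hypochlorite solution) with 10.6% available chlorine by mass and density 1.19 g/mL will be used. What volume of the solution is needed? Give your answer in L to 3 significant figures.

132 L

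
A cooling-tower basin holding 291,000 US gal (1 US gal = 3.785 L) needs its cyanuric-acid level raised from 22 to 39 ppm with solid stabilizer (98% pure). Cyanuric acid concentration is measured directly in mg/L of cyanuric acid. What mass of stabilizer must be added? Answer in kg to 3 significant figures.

Volume: 291,000 US gal × 3.785 L/gal = 1,101,435 L.
CYA to add: (39 − 22) = 17 mg/L × 1,101,435 L = 18,720 g cyanuric acid.
At 98% purity: 18,720 / 0.98 = 19,110 g product.

19.1 kg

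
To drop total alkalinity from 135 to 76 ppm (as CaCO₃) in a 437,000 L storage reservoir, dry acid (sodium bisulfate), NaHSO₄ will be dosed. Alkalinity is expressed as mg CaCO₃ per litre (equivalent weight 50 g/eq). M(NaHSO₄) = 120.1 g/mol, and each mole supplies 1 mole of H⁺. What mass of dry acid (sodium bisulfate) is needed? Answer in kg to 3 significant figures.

Alkalinity to neutralize: (135 − 76) = 59 mg/L as CaCO₃ × 437,000 L = 25,780 g as CaCO₃.
Equivalents of H⁺ required: 25,780 ÷ 50 g/eq = 515.7 eq = 515.7 mol NaHSO₄.
Mass of NaHSO₄: 515.7 × 120.1 = 61,930 g.

61.9 kg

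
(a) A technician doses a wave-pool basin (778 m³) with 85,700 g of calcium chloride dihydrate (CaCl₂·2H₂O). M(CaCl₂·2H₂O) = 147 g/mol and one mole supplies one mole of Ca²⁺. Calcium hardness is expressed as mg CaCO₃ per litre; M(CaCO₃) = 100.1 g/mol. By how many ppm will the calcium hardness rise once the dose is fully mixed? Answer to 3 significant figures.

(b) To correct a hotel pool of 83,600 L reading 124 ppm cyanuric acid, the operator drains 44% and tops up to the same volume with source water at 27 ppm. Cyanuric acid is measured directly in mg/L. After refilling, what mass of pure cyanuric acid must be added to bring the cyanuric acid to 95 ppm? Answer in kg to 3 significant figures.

(a) Volume: 778 m³ = 778,000 L.
(a) Moles of Ca²⁺: 85,700 g ÷ 147 g/mol = 583 mol.
(a) As CaCO₃: 583 mol × 100.1 g/mol = 58,360 g.
(a) Rise: 58,360 g / 778,000 L × 1000 = 75.01 mg/L.

(b) After draining 44% and refilling: 124 × 0.56 + 27 × 0.44 = 81.32 ppm.
(b) Deficit to target: 95 − 81.32 = 13.68 mg/L.
(b) Mass: 13.68 mg/L × 83,600 L = 1144 g cyanuric acid.

(a) 75.0 ppm; (b) 1.14 kg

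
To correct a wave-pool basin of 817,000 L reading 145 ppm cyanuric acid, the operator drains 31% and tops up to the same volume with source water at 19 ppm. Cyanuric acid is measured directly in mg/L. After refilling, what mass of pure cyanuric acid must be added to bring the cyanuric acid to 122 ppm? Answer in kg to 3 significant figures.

13.1 kg

After draining 31% and refilling: 145 × 0.69 + 19 × 0.31 = 105.94 ppm.
Deficit to target: 122 − 105.94 = 16.06 mg/L.
Mass: 16.06 mg/L × 817,000 L = 13,120 g cyanuric acid.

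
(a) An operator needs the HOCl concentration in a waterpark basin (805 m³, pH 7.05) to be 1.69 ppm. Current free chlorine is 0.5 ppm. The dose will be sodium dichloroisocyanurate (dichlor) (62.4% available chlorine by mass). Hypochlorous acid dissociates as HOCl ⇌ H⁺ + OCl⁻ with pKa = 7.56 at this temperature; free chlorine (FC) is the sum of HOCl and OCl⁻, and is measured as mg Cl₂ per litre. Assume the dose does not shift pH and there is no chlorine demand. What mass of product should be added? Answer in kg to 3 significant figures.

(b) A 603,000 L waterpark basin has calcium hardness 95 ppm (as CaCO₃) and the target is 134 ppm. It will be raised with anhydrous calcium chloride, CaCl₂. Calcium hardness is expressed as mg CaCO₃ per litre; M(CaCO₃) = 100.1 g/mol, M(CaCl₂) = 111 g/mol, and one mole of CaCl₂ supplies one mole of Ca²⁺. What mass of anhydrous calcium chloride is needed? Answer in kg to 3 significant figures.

(a) 2.21 kg; (b) 26.1 kg

(a) Volume: 805 m³ = 805,000 L.
(a) [OCl⁻]/[HOCl] = 10^(pH − pKa) = 10^(7.05 − 7.56) = 0.309; fraction as HOCl = 1/(1 + 0.309) = 0.7639.
(a) Free chlorine required for 1.69 ppm HOCl: 1.69 / 0.7639 = 2.212 ppm.
(a) FC to add: 2.212 − 0.5 = 1.712 mg/L as Cl₂.
(a) Cl₂ equivalent: 1.712 mg/L × 805,000 L = 1378 g.
(a) Product at 62.4% available Cl: 1378 / 0.624 = 2209 g.

(b) Hardness to add: (134 − 95) = 39 mg/L as CaCO₃ × 603,000 L = 23,520 g as CaCO₃.
(b) Moles of Ca²⁺ (1 mol Ca²⁺ ≡ 1 mol CaCO₃): 23,520 / 100.1 g/mol = 234.9 mol.
(b) Mass of CaCl₂: 234.9 × 111 = 26,080 g.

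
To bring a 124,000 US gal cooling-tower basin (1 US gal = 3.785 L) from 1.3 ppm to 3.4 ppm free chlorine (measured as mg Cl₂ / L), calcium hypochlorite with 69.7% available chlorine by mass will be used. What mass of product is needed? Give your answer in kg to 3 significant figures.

Volume: 124,000 US gal × 3.785 L/gal = 469,340 L.
Chlorine deficit: 3.4 − 1.3 = 2.1 ppm = 2.1 mg/L as Cl₂.
Cl₂ equivalent needed: 2.1 mg/L × 469,340 L = 985,600 mg = 985.6 g.
Product at 69.7% available chlorine: 985.6 / 0.697 = 1414 g.

1.41 kg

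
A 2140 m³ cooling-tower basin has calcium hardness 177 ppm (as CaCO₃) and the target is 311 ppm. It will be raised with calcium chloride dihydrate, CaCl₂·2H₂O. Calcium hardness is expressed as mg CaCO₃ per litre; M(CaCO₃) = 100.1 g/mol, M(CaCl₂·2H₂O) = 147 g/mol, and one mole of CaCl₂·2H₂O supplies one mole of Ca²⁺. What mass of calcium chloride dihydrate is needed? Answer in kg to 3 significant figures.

Volume: 2140 m³ = 2,140,000 L.
Hardness to add: (311 − 177) = 134 mg/L as CaCO₃ × 2,140,000 L = 286,800 g as CaCO₃.
Moles of Ca²⁺ (1 mol Ca²⁺ ≡ 1 mol CaCO₃): 286,800 / 100.1 g/mol = 2865 mol.
Mass of CaCl₂·2H₂O: 2865 × 147 = 421,100 g.

421 kg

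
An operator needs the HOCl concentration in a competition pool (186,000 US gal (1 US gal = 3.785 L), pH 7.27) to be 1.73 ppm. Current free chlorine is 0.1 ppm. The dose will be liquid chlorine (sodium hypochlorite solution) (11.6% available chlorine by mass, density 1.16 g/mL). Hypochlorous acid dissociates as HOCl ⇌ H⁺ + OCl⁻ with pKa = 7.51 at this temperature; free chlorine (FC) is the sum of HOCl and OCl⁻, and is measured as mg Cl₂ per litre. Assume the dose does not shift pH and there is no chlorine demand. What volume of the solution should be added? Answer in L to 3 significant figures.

13.7 L

Volume: 186,000 US gal × 3.785 L/gal = 704,010 L.
[OCl⁻]/[HOCl] = 10^(pH − pKa) = 10^(7.27 − 7.51) = 0.5754; fraction as HOCl = 1/(1 + 0.5754) = 0.6347.
Free chlorine required for 1.73 ppm HOCl: 1.73 / 0.6347 = 2.726 ppm.
FC to add: 2.726 − 0.1 = 2.626 mg/L as Cl₂.
Cl₂ equivalent: 2.626 mg/L × 704,010 L = 1848 g.
Product at 11.6% available Cl: 1848 / 0.116 = 15,930 g.
Volume: 15,930 g ÷ 1.16 g/mL = 13,740 mL.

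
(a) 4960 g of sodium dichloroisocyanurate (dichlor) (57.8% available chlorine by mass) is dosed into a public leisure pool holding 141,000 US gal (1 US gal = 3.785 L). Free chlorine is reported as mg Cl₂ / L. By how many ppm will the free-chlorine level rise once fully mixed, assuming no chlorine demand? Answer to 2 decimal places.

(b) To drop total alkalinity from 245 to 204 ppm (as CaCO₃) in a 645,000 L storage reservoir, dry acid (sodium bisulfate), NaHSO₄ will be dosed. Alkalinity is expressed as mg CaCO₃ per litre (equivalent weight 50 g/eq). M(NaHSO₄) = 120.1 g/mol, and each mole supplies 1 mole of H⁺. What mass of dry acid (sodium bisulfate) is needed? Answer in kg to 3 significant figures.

(a) 5.37 ppm; (b) 63.5 kg

(a) Volume: 141,000 US gal × 3.785 L/gal = 533,685 L.
(a) Available chlorine delivered: 4960 g × 0.578 = 2867 g as Cl₂.
(a) Concentration rise: 2867 g / 533,685 L = 5.372 mg/L = 5.37 ppm.

(b) Alkalinity to neutralize: (245 − 204) = 41 mg/L as CaCO₃ × 645,000 L = 26,440 g as CaCO₃.
(b) Equivalents of H⁺ required: 26,440 ÷ 50 g/eq = 528.9 eq = 528.9 mol NaHSO₄.
(b) Mass of NaHSO₄: 528.9 × 120.1 = 63,520 g.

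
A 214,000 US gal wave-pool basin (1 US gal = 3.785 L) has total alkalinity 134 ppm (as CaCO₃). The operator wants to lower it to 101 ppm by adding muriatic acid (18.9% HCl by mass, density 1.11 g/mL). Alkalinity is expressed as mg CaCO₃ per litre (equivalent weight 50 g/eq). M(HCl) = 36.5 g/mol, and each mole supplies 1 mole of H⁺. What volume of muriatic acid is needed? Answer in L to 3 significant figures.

Volume: 214,000 US gal × 3.785 L/gal = 809,990 L.
Alkalinity to neutralize: (134 − 101) = 33 mg/L as CaCO₃ × 809,990 L = 26,730 g as CaCO₃.
Equivalents of H⁺ required: 26,730 ÷ 50 g/eq = 534.6 eq = 534.6 mol HCl.
Mass of HCl: 534.6 × 36.5 = 19,510 g.
Mass of 18.9% solution: 19,510 / 0.189 = 103,200 g.
Volume: 103,200 g ÷ 1.11 g/mL = 93,010 mL.

93.0 L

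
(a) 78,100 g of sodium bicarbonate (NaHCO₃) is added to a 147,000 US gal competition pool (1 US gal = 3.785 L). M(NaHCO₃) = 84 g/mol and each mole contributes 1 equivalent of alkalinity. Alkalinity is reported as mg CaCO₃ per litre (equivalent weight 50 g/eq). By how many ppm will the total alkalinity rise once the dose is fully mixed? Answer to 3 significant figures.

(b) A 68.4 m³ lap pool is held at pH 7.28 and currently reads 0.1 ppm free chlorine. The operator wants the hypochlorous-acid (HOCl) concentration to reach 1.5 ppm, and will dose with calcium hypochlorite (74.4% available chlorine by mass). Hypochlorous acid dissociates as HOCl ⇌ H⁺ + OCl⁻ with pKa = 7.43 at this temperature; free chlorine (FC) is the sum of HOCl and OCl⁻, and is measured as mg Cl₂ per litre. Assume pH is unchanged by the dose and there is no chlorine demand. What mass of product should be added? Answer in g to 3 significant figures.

(a) 83.6 ppm; (b) 226 g

(a) Volume: 147,000 US gal × 3.785 L/gal = 556,395 L.
(a) Moles of NaHCO₃: 78,100 g ÷ 84 g/mol = 929.8 mol → 929.8 eq of alkalinity.
(a) As CaCO₃: 929.8 eq × 50 g/eq = 46,490 g.
(a) Rise: 46,490 g / 556,395 L × 1000 = 83.55 mg/L.

(b) Volume: 68.4 m³ = 68,400 L.
(b) [OCl⁻]/[HOCl] = 10^(pH − pKa) = 10^(7.28 − 7.43) = 0.7079; fraction as HOCl = 1/(1 + 0.7079) = 0.5855.
(b) Free chlorine required for 1.5 ppm HOCl: 1.5 / 0.5855 = 2.562 ppm.
(b) FC to add: 2.562 − 0.1 = 2.462 mg/L as Cl₂.
(b) Cl₂ equivalent: 2.462 mg/L × 68,400 L = 168.4 g.
(b) Product at 74.4% available Cl: 168.4 / 0.744 = 226.3 g.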